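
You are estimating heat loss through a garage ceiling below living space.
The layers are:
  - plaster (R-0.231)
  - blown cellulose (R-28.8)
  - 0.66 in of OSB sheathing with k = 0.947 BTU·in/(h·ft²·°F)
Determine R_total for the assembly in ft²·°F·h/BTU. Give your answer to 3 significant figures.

0.66/0.947 = 0.6969
R_total = 0.231 + 28.8 + 0.6969 = 29.73 ft²·°F·h/BTU

29.7 ft²·°F·h/BTU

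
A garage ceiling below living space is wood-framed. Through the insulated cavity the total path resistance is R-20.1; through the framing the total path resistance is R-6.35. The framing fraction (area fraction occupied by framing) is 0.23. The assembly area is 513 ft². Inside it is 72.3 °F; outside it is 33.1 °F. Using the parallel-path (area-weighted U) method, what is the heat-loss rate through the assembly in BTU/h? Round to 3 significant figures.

U_eff = 0.77/20.1 + 0.23/6.35 = 0.03831 + 0.03622 = 0.07453
R_eff = 1/U_eff = 13.42 ft²·°F·h/BTU
Q = 513 × (72.3 − 33.1) / 13.42 = 1499 BTU/h

1500 BTU/h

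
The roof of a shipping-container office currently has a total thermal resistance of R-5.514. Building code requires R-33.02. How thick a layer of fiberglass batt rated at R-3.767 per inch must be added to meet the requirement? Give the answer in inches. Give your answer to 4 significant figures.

ΔR = 33.02 − 5.514 = 27.506 ft²·°F·h/BTU
L = ΔR / (R/in) = 27.506/3.767 = 7.3018 in

7.302 in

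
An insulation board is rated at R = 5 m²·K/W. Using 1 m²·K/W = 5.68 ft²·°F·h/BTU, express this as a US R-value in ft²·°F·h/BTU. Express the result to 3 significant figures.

28.4 ft²·°F·h/BTU

R_US = 5 × 5.68 = 28.4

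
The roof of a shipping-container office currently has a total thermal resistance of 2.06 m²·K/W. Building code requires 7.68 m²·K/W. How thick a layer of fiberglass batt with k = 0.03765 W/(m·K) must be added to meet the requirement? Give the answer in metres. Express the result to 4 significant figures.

ΔR = 7.68 − 2.06 = 5.62 m²·K/W
L = ΔR × k = 5.62 × 0.03765 = 0.21159 m

0.2116 m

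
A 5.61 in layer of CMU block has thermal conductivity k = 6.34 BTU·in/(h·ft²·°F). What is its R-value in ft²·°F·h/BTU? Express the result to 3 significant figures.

0.885 ft²·°F·h/BTU

R = L/k = 5.61/6.34 = 0.8849 ft²·°F·h/BTU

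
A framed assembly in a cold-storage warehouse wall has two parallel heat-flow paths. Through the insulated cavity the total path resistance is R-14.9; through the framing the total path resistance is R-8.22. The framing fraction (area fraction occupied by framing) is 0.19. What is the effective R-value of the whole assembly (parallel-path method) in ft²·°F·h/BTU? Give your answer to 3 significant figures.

U_eff = 0.81/14.9 + 0.19/8.22 = 0.05436 + 0.02311 = 0.07748
R_eff = 1/U_eff = 12.91 ft²·°F·h/BTU

12.9 ft²·°F·h/BTU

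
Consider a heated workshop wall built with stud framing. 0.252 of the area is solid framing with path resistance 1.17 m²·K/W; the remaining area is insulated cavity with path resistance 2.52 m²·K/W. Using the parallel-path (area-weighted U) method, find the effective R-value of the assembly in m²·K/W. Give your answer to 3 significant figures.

1.95 m²·K/W

U_eff = 0.748/2.52 + 0.252/1.17 = 0.2968 + 0.2154 = 0.5122
R_eff = 1/U_eff = 1.952 m²·K/W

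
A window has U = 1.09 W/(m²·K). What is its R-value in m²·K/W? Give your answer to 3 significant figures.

R = 1/U = 1/1.09 = 0.9174

0.917 m²·K/W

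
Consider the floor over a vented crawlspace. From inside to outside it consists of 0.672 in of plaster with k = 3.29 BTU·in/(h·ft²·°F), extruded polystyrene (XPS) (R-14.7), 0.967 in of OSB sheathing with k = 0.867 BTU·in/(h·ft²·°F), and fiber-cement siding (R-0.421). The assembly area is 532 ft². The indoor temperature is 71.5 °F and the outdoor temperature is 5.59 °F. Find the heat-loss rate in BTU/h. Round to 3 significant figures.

2130 BTU/h

0.672/3.29 = 0.2043
0.967/0.867 = 1.115
R_total = 0.2043 + 14.7 + 1.115 + 0.421 = 16.44 ft²·°F·h/BTU
Q = A·ΔT/R = 532 × (71.5 − 5.59) / 16.44 = 2133 BTU/h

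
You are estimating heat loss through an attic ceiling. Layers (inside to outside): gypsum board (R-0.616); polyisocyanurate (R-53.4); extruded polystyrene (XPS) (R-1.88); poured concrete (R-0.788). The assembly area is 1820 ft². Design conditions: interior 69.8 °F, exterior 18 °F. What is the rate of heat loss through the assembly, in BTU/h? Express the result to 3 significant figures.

1660 BTU/h

R_total = 0.616 + 53.4 + 1.88 + 0.788 = 56.68 ft²·°F·h/BTU
Q = A·ΔT/R = 1820 × (69.8 − 18) / 56.68 = 1663 BTU/h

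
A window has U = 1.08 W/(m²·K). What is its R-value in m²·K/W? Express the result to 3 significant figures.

R = 1/U = 1/1.08 = 0.9259

0.926 m²·K/W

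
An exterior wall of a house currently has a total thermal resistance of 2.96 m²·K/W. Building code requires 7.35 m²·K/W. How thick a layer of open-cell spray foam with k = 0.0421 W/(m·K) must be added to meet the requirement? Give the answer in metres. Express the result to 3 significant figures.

0.185 m

ΔR = 7.35 − 2.96 = 4.39 m²·K/W
L = ΔR × k = 4.39 × 0.0421 = 0.1848 m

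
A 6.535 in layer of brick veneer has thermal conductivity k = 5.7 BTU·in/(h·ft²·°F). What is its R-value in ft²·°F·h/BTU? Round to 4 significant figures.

R = L/k = 6.535/5.7 = 1.1465 ft²·°F·h/BTU

1.146 ft²·°F·h/BTU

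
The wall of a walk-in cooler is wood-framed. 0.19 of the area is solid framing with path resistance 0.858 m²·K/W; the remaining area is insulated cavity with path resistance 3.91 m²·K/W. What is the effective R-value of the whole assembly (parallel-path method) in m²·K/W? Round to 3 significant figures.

2.33 m²·K/W

U_eff = 0.81/3.91 + 0.19/0.858 = 0.2072 + 0.2214 = 0.4286
R_eff = 1/U_eff = 2.333 m²·K/W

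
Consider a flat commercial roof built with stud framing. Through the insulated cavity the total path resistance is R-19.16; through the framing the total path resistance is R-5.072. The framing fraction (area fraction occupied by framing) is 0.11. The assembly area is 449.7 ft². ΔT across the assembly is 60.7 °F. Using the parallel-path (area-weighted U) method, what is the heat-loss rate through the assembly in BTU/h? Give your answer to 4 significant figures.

1860 BTU/h

U_eff = 0.89/19.16 + 0.11/5.072 = 0.046451 + 0.021688 = 0.068139
R_eff = 1/U_eff = 14.676 ft²·°F·h/BTU
Q = 449.7 × 60.7 / 14.676 = 1860 BTU/h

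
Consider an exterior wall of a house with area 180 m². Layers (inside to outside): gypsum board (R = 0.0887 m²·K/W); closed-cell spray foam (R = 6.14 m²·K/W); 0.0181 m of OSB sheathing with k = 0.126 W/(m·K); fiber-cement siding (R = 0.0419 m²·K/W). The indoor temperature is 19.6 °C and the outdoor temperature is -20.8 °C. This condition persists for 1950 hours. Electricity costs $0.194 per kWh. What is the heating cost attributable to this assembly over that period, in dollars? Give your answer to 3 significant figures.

0.0181/0.126 = 0.1437
R_total = 0.0887 + 6.14 + 0.1437 + 0.0419 = 6.414 m²·K/W
Q = 180 × (19.6 − (-20.8)) / 6.414 = 1134 W
E = 1134 W × 1950 h / 1000 = 2211 kWh
Cost = 2211 × 0.194 = $428.9

429 dollars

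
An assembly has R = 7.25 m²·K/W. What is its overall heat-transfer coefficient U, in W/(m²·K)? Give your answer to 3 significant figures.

0.138 W/(m²·K)

U = 1/R = 1/7.25 = 0.1379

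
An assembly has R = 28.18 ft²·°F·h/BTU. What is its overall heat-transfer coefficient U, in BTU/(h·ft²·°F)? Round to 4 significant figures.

U = 1/R = 1/28.18 = 0.035486

0.03549 BTU/(h·ft²·°F)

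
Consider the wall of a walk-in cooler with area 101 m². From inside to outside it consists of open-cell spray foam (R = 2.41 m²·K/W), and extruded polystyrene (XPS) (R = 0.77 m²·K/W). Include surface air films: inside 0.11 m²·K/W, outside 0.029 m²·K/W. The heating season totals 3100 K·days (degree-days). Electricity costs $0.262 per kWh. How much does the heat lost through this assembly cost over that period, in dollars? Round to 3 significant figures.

R_total = 0.11 + 2.41 + 0.77 + 0.029 = 3.319 m²·K/W
E = A × HDD × 24 / R / 1000 = 101 × 3100 × 24 / 3.319 / 1000 = 2264 kWh
Cost = 2264 × 0.262 = $593.2

593 dollars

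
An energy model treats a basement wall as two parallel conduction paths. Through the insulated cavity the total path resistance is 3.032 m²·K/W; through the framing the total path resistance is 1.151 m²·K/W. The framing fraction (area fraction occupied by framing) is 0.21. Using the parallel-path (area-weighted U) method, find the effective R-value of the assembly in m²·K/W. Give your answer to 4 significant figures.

2.257 m²·K/W

U_eff = 0.79/3.032 + 0.21/1.151 = 0.26055 + 0.18245 = 0.443
R_eff = 1/U_eff = 2.2573 m²·K/W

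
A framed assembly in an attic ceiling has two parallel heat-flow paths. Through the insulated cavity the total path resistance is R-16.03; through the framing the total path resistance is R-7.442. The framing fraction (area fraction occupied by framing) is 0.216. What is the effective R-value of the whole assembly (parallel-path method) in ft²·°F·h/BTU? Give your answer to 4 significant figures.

U_eff = 0.784/16.03 + 0.216/7.442 = 0.048908 + 0.029024 = 0.077933
R_eff = 1/U_eff = 12.832 ft²·°F·h/BTU

12.83 ft²·°F·h/BTU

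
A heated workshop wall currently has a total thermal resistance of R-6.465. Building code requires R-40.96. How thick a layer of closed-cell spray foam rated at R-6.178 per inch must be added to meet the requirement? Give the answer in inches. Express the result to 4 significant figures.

5.584 in

ΔR = 40.96 − 6.465 = 34.495 ft²·°F·h/BTU
L = ΔR / (R/in) = 34.495/6.178 = 5.5835 in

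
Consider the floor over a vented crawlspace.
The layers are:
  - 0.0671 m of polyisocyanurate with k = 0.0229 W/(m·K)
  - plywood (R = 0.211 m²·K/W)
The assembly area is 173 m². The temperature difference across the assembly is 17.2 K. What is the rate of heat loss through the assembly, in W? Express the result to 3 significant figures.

947 W

0.0671/0.0229 = 2.93
R_total = 2.93 + 0.211 = 3.141 m²·K/W
Q = A·ΔT/R = 173 × 17.2 / 3.141 = 947.3 W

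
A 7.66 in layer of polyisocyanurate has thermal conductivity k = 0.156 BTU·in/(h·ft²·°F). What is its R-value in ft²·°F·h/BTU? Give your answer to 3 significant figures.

R = L/k = 7.66/0.156 = 49.1 ft²·°F·h/BTU

49.1 ft²·°F·h/BTU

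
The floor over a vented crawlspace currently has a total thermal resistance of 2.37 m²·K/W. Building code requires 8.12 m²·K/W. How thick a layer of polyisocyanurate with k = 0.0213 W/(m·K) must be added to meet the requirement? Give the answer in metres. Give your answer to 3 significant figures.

ΔR = 8.12 − 2.37 = 5.75 m²·K/W
L = ΔR × k = 5.75 × 0.0213 = 0.1225 m

0.122 m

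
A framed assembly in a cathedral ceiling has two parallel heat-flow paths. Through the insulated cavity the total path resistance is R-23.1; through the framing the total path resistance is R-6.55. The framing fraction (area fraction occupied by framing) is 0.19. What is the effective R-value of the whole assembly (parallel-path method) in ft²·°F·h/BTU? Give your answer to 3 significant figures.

15.6 ft²·°F·h/BTU

U_eff = 0.81/23.1 + 0.19/6.55 = 0.03506 + 0.02901 = 0.06407
R_eff = 1/U_eff = 15.61 ft²·°F·h/BTU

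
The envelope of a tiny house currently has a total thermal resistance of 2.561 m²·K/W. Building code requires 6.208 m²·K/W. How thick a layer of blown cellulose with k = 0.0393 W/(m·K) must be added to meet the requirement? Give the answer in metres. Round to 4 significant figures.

ΔR = 6.208 − 2.561 = 3.647 m²·K/W
L = ΔR × k = 3.647 × 0.0393 = 0.14333 m

0.1433 m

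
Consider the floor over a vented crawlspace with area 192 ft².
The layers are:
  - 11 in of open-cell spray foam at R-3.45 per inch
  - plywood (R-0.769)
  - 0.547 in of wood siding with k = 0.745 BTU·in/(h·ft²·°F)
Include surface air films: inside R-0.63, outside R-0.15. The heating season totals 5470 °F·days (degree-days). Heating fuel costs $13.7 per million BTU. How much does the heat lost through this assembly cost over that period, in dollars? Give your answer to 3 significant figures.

11 × 3.45 = 37.95
0.547/0.745 = 0.7342
R_total = 0.63 + 37.95 + 0.769 + 0.7342 + 0.15 = 40.23 ft²·°F·h/BTU
E = A × HDD × 24 / R = 192 × 5470 × 24 / 40.23 = 626500 BTU
Cost = 626500/10⁶ × 13.7 = $8.583

8.58 dollars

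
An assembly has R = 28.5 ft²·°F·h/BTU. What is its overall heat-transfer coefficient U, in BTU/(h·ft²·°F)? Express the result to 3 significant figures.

U = 1/R = 1/28.5 = 0.03509

0.0351 BTU/(h·ft²·°F)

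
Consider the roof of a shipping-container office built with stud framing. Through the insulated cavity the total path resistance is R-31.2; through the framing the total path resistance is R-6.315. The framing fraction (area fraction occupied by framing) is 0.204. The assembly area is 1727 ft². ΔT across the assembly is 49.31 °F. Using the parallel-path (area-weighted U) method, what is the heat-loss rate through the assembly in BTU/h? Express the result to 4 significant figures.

U_eff = 0.796/31.2 + 0.204/6.315 = 0.025513 + 0.032304 = 0.057817
R_eff = 1/U_eff = 17.296 ft²·°F·h/BTU
Q = 1727 × 49.31 / 17.296 = 4923.6 BTU/h

4924 BTU/h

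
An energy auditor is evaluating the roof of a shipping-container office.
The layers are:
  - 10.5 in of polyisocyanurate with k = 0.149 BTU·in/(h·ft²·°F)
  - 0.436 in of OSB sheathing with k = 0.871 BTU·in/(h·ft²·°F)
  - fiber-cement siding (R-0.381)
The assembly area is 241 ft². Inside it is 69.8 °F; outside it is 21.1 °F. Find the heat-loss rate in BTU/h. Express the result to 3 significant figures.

10.5/0.149 = 70.47
0.436/0.871 = 0.5006
R_total = 70.47 + 0.5006 + 0.381 = 71.35 ft²·°F·h/BTU
Q = A·ΔT/R = 241 × (69.8 − 21.1) / 71.35 = 164.5 BTU/h

164 BTU/h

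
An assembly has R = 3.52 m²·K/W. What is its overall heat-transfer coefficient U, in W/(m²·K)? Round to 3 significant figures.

0.284 W/(m²·K)

U = 1/R = 1/3.52 = 0.2841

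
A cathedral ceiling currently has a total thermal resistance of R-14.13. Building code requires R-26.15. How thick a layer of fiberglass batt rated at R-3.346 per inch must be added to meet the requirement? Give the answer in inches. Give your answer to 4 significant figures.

ΔR = 26.15 − 14.13 = 12.02 ft²·°F·h/BTU
L = ΔR / (R/in) = 12.02/3.346 = 3.5923 in

3.592 in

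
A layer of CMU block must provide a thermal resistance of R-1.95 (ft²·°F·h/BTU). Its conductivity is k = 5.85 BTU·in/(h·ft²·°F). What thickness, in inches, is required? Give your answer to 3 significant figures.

11.4 in

L = R × k = 1.95 × 5.85 = 11.41 in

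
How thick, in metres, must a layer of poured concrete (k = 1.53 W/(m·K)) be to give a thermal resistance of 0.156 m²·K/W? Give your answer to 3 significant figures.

L = R·k = 0.156 × 1.53 = 0.2387 m

0.239 m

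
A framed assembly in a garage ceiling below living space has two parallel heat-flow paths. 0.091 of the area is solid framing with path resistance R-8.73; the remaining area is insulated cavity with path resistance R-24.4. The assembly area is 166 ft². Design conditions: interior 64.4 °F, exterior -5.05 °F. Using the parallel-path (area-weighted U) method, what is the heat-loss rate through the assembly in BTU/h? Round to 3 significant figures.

550 BTU/h

U_eff = 0.909/24.4 + 0.091/8.73 = 0.03725 + 0.01042 = 0.04768
R_eff = 1/U_eff = 20.97 ft²·°F·h/BTU
Q = 166 × (64.4 − (-5.05)) / 20.97 = 549.7 BTU/h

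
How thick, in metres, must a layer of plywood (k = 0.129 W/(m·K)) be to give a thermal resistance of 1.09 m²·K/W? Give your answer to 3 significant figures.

L = R·k = 1.09 × 0.129 = 0.1406 m

0.141 m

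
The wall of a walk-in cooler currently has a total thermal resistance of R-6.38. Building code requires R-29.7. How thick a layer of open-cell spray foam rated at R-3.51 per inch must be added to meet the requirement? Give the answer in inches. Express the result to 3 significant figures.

ΔR = 29.7 − 6.38 = 23.32 ft²·°F·h/BTU
L = ΔR / (R/in) = 23.32/3.51 = 6.644 in

6.64 in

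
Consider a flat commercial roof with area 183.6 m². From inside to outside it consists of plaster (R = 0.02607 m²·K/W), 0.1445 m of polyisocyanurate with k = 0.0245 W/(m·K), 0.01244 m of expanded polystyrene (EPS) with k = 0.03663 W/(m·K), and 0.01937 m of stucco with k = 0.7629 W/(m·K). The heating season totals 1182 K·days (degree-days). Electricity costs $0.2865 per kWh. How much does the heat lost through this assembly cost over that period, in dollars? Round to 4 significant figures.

237.3 dollars

0.1445/0.0245 = 5.898
0.01244/0.03663 = 0.33961
0.01937/0.7629 = 0.02539
R_total = 0.02607 + 5.898 + 0.33961 + 0.02539 = 6.289 m²·K/W
E = A × HDD × 24 / R / 1000 = 183.6 × 1182 × 24 / 6.289 / 1000 = 828.17 kWh
Cost = 828.17 × 0.2865 = $237.27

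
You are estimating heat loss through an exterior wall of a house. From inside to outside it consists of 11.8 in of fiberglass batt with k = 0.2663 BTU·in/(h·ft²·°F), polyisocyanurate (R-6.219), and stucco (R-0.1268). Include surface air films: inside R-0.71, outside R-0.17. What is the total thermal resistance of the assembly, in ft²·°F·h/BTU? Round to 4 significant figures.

51.54 ft²·°F·h/BTU

11.8/0.2663 = 44.311
R_total = 0.71 + 44.311 + 6.219 + 0.1268 + 0.17 = 51.537 ft²·°F·h/BTU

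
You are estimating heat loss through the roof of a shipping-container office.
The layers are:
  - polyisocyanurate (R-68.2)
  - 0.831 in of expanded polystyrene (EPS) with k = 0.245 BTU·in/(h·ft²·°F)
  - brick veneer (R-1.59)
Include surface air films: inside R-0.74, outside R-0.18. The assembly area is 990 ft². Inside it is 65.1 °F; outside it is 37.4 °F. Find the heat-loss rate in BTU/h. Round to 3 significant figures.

370 BTU/h

0.831/0.245 = 3.392
R_total = 0.74 + 68.2 + 3.392 + 1.59 + 0.18 = 74.1 ft²·°F·h/BTU
Q = A·ΔT/R = 990 × (65.1 − 37.4) / 74.1 = 370.1 BTU/h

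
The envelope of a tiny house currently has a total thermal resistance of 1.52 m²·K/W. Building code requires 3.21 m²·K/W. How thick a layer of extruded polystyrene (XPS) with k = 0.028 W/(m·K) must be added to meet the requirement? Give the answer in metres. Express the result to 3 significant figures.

0.0473 m

ΔR = 3.21 − 1.52 = 1.69 m²·K/W
L = ΔR × k = 1.69 × 0.028 = 0.04732 m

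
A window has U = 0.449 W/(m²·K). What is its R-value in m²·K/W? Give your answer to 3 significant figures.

R = 1/U = 1/0.449 = 2.227

2.23 m²·K/W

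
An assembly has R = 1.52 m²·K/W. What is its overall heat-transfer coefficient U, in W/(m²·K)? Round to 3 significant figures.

0.658 W/(m²·K)

U = 1/R = 1/1.52 = 0.6579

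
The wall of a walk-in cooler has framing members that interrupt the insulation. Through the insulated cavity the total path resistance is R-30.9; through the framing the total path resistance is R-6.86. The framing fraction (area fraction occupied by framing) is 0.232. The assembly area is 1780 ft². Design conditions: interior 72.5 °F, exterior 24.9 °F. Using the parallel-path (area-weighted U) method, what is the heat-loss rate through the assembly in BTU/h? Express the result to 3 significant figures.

U_eff = 0.768/30.9 + 0.232/6.86 = 0.02485 + 0.03382 = 0.05867
R_eff = 1/U_eff = 17.04 ft²·°F·h/BTU
Q = 1780 × (72.5 − 24.9) / 17.04 = 4971 BTU/h

4970 BTU/h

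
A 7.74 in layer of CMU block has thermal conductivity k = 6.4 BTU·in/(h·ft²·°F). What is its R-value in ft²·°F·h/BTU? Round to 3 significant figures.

1.21 ft²·°F·h/BTU

R = L/k = 7.74/6.4 = 1.209 ft²·°F·h/BTU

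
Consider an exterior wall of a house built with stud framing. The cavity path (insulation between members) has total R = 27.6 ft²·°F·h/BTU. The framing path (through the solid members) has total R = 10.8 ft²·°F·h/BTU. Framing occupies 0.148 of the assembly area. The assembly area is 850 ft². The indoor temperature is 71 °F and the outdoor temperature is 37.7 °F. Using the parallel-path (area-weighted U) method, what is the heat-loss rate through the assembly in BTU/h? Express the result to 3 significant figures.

1260 BTU/h

U_eff = 0.852/27.6 + 0.148/10.8 = 0.03087 + 0.0137 = 0.04457
R_eff = 1/U_eff = 22.43 ft²·°F·h/BTU
Q = 850 × (71 − 37.7) / 22.43 = 1262 BTU/h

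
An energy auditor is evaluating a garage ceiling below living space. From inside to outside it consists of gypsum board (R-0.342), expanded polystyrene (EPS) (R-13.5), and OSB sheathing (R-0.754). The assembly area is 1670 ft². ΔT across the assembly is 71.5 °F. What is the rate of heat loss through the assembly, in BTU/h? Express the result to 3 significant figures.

R_total = 0.342 + 13.5 + 0.754 = 14.6 ft²·°F·h/BTU
Q = A·ΔT/R = 1670 × 71.5 / 14.6 = 8181 BTU/h

8180 BTU/h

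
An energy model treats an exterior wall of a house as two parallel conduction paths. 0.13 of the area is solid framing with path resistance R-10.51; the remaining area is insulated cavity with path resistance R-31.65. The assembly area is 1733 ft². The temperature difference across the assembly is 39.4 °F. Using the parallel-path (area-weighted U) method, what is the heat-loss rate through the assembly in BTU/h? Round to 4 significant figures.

U_eff = 0.87/31.65 + 0.13/10.51 = 0.027488 + 0.012369 = 0.039857
R_eff = 1/U_eff = 25.089 ft²·°F·h/BTU
Q = 1733 × 39.4 / 25.089 = 2721.5 BTU/h

2721 BTU/h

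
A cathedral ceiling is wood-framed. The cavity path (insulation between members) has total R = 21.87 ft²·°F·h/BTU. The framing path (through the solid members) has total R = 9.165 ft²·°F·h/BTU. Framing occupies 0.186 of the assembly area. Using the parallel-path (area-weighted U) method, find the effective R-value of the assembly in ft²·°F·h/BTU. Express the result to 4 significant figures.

17.39 ft²·°F·h/BTU

U_eff = 0.814/21.87 + 0.186/9.165 = 0.03722 + 0.020295 = 0.057515
R_eff = 1/U_eff = 17.387 ft²·°F·h/BTU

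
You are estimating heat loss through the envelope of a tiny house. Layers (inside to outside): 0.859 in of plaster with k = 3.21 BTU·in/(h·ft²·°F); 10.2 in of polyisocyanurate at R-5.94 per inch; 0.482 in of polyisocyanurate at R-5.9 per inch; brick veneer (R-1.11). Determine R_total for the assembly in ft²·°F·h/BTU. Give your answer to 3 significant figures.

64.8 ft²·°F·h/BTU

0.859/3.21 = 0.2676
10.2 × 5.94 = 60.59
0.482 × 5.9 = 2.844
R_total = 0.2676 + 60.59 + 2.844 + 1.11 = 64.81 ft²·°F·h/BTU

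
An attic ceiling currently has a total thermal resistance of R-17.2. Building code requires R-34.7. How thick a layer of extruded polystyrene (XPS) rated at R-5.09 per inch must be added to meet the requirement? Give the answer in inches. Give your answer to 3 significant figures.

3.44 in

ΔR = 34.7 − 17.2 = 17.5 ft²·°F·h/BTU
L = ΔR / (R/in) = 17.5/5.09 = 3.438 in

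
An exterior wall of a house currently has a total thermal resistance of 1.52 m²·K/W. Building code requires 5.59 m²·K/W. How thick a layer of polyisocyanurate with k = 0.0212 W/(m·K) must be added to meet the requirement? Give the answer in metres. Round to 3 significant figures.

ΔR = 5.59 − 1.52 = 4.07 m²·K/W
L = ΔR × k = 4.07 × 0.0212 = 0.08628 m

0.0863 m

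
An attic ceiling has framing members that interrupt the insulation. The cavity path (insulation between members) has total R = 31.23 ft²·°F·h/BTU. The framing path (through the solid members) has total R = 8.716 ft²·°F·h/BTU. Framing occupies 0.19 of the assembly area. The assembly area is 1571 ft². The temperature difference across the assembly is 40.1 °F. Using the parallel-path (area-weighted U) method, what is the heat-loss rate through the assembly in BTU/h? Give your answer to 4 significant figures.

3007 BTU/h

U_eff = 0.81/31.23 + 0.19/8.716 = 0.025937 + 0.021799 = 0.047736
R_eff = 1/U_eff = 20.949 ft²·°F·h/BTU
Q = 1571 × 40.1 / 20.949 = 3007.2 BTU/h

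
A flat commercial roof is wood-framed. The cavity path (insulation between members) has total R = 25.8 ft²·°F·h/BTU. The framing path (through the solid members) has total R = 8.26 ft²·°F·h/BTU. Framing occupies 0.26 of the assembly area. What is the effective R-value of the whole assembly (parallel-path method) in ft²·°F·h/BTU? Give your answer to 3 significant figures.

16.6 ft²·°F·h/BTU

U_eff = 0.74/25.8 + 0.26/8.26 = 0.02868 + 0.03148 = 0.06016
R_eff = 1/U_eff = 16.62 ft²·°F·h/BTU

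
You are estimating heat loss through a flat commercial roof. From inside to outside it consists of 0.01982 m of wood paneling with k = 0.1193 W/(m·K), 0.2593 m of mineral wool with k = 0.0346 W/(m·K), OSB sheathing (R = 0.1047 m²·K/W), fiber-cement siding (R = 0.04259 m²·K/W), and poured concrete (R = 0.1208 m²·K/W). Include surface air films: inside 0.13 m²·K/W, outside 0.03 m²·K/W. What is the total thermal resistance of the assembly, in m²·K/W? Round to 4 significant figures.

8.088 m²·K/W

0.01982/0.1193 = 0.16614
0.2593/0.0346 = 7.4942
R_total = 0.13 + 0.16614 + 7.4942 + 0.1047 + 0.04259 + 0.1208 + 0.03 = 8.0884 m²·K/W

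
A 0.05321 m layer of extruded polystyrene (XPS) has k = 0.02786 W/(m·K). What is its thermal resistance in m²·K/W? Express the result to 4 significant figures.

1.910 m²·K/W

R = L/k = 0.05321/0.02786 = 1.9099 m²·K/W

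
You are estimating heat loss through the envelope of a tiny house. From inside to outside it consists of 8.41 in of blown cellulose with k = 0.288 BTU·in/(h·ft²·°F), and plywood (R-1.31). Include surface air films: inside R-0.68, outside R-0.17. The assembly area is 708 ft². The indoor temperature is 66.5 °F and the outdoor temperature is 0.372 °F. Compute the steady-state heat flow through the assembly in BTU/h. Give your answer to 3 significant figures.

8.41/0.288 = 29.2
R_total = 0.68 + 29.2 + 1.31 + 0.17 = 31.36 ft²·°F·h/BTU
Q = A·ΔT/R = 708 × (66.5 − 0.372) / 31.36 = 1493 BTU/h

1490 BTU/h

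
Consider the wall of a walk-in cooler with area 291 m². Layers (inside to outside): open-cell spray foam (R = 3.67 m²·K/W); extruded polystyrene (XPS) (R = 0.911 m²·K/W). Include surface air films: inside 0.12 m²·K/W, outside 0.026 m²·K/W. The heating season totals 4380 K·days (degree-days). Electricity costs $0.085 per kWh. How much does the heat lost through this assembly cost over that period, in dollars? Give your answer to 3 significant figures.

R_total = 0.12 + 3.67 + 0.911 + 0.026 = 4.727 m²·K/W
E = A × HDD × 24 / R / 1000 = 291 × 4380 × 24 / 4.727 / 1000 = 6471 kWh
Cost = 6471 × 0.085 = $550.1

550 dollars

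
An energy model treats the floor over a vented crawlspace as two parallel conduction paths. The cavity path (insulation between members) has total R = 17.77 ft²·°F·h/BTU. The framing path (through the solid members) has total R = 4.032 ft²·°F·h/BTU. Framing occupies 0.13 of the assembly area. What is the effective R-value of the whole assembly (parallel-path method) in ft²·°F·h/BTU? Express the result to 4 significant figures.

U_eff = 0.87/17.77 + 0.13/4.032 = 0.048959 + 0.032242 = 0.081201
R_eff = 1/U_eff = 12.315 ft²·°F·h/BTU

12.32 ft²·°F·h/BTU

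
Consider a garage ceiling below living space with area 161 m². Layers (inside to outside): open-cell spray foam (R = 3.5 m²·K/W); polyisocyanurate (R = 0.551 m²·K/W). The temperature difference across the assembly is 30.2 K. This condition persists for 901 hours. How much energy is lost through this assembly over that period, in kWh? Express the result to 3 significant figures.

1080 kWh

R_total = 3.5 + 0.551 = 4.051 m²·K/W
Q = 161 × 30.2 / 4.051 = 1200 W
E = 1200 W × 901 h / 1000 = 1081 kWh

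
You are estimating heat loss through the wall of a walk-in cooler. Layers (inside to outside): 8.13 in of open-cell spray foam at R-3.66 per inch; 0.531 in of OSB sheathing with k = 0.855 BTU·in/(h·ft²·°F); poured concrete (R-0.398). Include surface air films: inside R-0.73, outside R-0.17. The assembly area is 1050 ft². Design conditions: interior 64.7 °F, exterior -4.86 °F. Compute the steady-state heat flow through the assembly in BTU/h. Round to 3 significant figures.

8.13 × 3.66 = 29.76
0.531/0.855 = 0.6211
R_total = 0.73 + 29.76 + 0.6211 + 0.398 + 0.17 = 31.67 ft²·°F·h/BTU
Q = A·ΔT/R = 1050 × (64.7 − (-4.86)) / 31.67 = 2306 BTU/h

2310 BTU/h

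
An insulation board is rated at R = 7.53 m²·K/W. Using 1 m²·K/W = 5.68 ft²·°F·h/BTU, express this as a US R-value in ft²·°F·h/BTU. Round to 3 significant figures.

R_US = 7.53 × 5.68 = 42.77

42.8 ft²·°F·h/BTU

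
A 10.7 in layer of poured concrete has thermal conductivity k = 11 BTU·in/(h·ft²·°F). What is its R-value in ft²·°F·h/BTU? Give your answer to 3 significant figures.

R = L/k = 10.7/11 = 0.9727 ft²·°F·h/BTU

0.973 ft²·°F·h/BTU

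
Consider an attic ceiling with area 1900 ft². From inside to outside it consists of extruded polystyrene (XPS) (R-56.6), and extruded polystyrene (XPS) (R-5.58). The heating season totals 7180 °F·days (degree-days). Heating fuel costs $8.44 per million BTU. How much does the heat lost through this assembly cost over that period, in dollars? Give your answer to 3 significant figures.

R_total = 56.6 + 5.58 = 62.18 ft²·°F·h/BTU
E = A × HDD × 24 / R = 1900 × 7180 × 24 / 62.18 = 5265000 BTU
Cost = 5265000/10⁶ × 8.44 = $44.44

44.4 dollars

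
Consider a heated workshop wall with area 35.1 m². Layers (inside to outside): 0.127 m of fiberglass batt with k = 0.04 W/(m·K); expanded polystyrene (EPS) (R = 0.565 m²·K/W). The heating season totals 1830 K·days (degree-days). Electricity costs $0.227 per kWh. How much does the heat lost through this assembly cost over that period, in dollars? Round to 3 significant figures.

93.6 dollars

0.127/0.04 = 3.175
R_total = 3.175 + 0.565 = 3.74 m²·K/W
E = A × HDD × 24 / R / 1000 = 35.1 × 1830 × 24 / 3.74 / 1000 = 412.2 kWh
Cost = 412.2 × 0.227 = $93.57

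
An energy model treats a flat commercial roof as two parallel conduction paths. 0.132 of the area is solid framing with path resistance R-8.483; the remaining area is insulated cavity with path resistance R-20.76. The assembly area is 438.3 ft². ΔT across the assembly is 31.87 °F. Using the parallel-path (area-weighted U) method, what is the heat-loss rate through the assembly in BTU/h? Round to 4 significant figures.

U_eff = 0.868/20.76 + 0.132/8.483 = 0.041811 + 0.015561 = 0.057372
R_eff = 1/U_eff = 17.43 ft²·°F·h/BTU
Q = 438.3 × 31.87 / 17.43 = 801.4 BTU/h

801.4 BTU/h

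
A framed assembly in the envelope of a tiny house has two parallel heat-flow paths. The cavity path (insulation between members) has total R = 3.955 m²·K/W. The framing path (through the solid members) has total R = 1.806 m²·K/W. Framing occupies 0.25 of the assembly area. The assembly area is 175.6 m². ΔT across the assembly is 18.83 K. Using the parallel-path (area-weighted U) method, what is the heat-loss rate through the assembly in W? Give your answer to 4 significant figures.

1085 W

U_eff = 0.75/3.955 + 0.25/1.806 = 0.18963 + 0.13843 = 0.32806
R_eff = 1/U_eff = 3.0482 m²·K/W
Q = 175.6 × 18.83 / 3.0482 = 1084.7 W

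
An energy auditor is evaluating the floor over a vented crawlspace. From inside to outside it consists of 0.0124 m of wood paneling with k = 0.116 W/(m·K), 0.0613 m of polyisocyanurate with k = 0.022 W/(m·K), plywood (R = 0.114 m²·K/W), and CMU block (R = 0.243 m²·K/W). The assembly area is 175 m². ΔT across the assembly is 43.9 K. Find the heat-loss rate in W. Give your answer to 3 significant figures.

2360 W

0.0124/0.116 = 0.1069
0.0613/0.022 = 2.786
R_total = 0.1069 + 2.786 + 0.114 + 0.243 = 3.25 m²·K/W
Q = A·ΔT/R = 175 × 43.9 / 3.25 = 2364 W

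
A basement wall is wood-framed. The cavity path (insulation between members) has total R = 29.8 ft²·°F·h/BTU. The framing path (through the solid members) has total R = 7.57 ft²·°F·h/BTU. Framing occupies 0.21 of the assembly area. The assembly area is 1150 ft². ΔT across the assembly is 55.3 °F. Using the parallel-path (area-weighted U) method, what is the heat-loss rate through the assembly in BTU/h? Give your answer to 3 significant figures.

U_eff = 0.79/29.8 + 0.21/7.57 = 0.02651 + 0.02774 = 0.05425
R_eff = 1/U_eff = 18.43 ft²·°F·h/BTU
Q = 1150 × 55.3 / 18.43 = 3450 BTU/h

3450 BTU/h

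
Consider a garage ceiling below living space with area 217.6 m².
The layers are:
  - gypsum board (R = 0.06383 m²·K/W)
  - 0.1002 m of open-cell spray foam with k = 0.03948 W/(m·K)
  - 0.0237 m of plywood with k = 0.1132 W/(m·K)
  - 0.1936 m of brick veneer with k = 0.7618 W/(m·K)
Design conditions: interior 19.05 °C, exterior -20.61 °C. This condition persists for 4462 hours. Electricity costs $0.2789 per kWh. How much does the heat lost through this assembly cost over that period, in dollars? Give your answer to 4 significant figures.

3504 dollars

0.1002/0.03948 = 2.538
0.0237/0.1132 = 0.20936
0.1936/0.7618 = 0.25413
R_total = 0.06383 + 2.538 + 0.20936 + 0.25413 = 3.0653 m²·K/W
Q = 217.6 × (19.05 − (-20.61)) / 3.0653 = 2815.4 W
E = 2815.4 W × 4462 h / 1000 = 12562 kWh
Cost = 12562 × 0.2789 = $3503.6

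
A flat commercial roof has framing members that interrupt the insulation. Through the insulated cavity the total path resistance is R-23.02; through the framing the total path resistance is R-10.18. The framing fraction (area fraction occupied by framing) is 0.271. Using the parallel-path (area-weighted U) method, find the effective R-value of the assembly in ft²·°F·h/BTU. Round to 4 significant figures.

U_eff = 0.729/23.02 + 0.271/10.18 = 0.031668 + 0.026621 = 0.058289
R_eff = 1/U_eff = 17.156 ft²·°F·h/BTU

17.16 ft²·°F·h/BTU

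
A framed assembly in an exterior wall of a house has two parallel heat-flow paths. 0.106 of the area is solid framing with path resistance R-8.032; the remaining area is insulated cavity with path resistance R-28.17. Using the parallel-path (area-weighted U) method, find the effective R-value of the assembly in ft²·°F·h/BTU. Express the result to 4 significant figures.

U_eff = 0.894/28.17 + 0.106/8.032 = 0.031736 + 0.013197 = 0.044933
R_eff = 1/U_eff = 22.255 ft²·°F·h/BTU

22.26 ft²·°F·h/BTU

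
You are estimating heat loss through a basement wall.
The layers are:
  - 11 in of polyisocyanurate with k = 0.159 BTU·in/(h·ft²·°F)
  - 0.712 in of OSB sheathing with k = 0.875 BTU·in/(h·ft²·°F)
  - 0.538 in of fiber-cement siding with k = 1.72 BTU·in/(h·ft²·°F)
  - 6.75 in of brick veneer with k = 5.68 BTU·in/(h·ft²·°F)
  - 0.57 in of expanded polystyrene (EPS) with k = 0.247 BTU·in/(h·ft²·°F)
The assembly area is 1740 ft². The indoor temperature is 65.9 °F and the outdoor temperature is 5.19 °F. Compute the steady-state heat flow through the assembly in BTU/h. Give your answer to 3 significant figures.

1430 BTU/h

11/0.159 = 69.18
0.712/0.875 = 0.8137
0.538/1.72 = 0.3128
6.75/5.68 = 1.188
0.57/0.247 = 2.308
R_total = 69.18 + 0.8137 + 0.3128 + 1.188 + 2.308 = 73.8 ft²·°F·h/BTU
Q = A·ΔT/R = 1740 × (65.9 − 5.19) / 73.8 = 1431 BTU/h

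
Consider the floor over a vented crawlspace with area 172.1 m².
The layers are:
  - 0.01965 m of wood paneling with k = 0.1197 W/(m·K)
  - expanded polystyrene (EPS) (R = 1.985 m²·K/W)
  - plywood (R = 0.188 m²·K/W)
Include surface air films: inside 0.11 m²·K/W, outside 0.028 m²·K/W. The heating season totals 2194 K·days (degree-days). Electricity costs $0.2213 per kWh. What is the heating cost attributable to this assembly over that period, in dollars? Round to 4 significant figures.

810.2 dollars

0.01965/0.1197 = 0.16416
R_total = 0.11 + 0.16416 + 1.985 + 0.188 + 0.028 = 2.4752 m²·K/W
E = A × HDD × 24 / R / 1000 = 172.1 × 2194 × 24 / 2.4752 / 1000 = 3661.2 kWh
Cost = 3661.2 × 0.2213 = $810.23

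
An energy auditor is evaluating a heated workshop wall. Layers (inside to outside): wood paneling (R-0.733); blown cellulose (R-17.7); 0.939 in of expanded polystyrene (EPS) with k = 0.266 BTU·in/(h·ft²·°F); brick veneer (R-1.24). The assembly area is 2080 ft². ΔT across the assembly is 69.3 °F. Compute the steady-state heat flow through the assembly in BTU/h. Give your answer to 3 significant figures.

0.939/0.266 = 3.53
R_total = 0.733 + 17.7 + 3.53 + 1.24 = 23.2 ft²·°F·h/BTU
Q = A·ΔT/R = 2080 × 69.3 / 23.2 = 6212 BTU/h

6210 BTU/h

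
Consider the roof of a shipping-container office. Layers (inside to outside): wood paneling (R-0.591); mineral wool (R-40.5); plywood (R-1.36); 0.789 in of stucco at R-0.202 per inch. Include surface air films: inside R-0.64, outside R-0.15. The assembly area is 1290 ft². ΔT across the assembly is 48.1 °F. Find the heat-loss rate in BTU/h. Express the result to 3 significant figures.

1430 BTU/h

0.789 × 0.202 = 0.1594
R_total = 0.64 + 0.591 + 40.5 + 1.36 + 0.1594 + 0.15 = 43.4 ft²·°F·h/BTU
Q = A·ΔT/R = 1290 × 48.1 / 43.4 = 1430 BTU/h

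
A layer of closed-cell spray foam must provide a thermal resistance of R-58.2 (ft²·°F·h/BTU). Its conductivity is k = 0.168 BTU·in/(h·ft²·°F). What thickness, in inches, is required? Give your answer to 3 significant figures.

L = R × k = 58.2 × 0.168 = 9.778 in

9.78 in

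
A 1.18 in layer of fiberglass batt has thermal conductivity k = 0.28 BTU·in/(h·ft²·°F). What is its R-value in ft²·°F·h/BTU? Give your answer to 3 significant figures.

4.21 ft²·°F·h/BTU

R = L/k = 1.18/0.28 = 4.214 ft²·°F·h/BTU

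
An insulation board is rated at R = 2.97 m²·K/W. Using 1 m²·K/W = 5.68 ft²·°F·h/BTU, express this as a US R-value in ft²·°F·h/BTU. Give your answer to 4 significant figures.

16.87 ft²·°F·h/BTU

R_US = 2.97 × 5.68 = 16.87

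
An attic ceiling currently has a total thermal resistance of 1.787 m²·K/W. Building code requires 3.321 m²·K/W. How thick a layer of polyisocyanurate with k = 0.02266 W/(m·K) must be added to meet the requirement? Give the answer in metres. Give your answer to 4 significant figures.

ΔR = 3.321 − 1.787 = 1.534 m²·K/W
L = ΔR × k = 1.534 × 0.02266 = 0.03476 m

0.03476 m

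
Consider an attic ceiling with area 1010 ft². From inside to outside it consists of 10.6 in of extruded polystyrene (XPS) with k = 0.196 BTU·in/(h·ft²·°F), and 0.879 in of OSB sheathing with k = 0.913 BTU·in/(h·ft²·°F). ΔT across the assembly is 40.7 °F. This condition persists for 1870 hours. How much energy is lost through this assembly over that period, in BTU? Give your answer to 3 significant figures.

10.6/0.196 = 54.08
0.879/0.913 = 0.9628
R_total = 54.08 + 0.9628 = 55.04 ft²·°F·h/BTU
Q = 1010 × 40.7 / 55.04 = 746.8 BTU/h
E = 746.8 × 1870 = 1397000 BTU

1400000 BTU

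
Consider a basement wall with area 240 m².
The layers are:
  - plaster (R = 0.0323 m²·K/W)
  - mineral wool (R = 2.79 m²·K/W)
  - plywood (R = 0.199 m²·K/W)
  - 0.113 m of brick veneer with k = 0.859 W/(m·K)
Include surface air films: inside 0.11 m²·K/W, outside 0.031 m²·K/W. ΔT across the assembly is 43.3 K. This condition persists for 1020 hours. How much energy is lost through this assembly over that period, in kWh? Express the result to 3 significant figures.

3220 kWh

0.113/0.859 = 0.1315
R_total = 0.11 + 0.0323 + 2.79 + 0.199 + 0.1315 + 0.031 = 3.294 m²·K/W
Q = 240 × 43.3 / 3.294 = 3155 W
E = 3155 W × 1020 h / 1000 = 3218 kWh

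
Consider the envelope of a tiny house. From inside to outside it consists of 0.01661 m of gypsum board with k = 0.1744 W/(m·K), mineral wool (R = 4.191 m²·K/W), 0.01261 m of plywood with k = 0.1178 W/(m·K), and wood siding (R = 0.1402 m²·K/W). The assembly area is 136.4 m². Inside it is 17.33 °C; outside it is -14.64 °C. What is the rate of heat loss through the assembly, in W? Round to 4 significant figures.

0.01661/0.1744 = 0.095241
0.01261/0.1178 = 0.10705
R_total = 0.095241 + 4.191 + 0.10705 + 0.1402 = 4.5335 m²·K/W
Q = A·ΔT/R = 136.4 × (17.33 − (-14.64)) / 4.5335 = 961.89 W

961.9 W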